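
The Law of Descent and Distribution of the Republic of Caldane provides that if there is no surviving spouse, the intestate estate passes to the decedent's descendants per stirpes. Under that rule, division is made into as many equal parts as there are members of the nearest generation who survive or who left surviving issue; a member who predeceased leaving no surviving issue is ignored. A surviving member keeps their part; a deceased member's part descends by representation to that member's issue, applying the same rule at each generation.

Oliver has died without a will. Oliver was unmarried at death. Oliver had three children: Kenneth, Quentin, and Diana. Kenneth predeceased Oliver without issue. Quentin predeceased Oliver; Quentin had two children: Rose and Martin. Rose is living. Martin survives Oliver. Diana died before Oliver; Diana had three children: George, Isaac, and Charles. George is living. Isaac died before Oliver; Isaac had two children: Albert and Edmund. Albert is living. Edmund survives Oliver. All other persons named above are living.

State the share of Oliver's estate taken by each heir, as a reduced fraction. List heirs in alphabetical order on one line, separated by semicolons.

There is no surviving spouse, so the entire estate passes to Oliver's descendants per stirpes.
Kenneth left no surviving issue, so that branch lapses and is disregarded.
The estate is divided into 2 equal shares of 1/2 among Quentin, Diana.
Quentin predeceased; the 1/2 allotted to Quentin's branch passes to Quentin's issue by representation.
The 1/2 is divided into 2 equal shares of 1/4 among Rose, Martin.
Rose is living and takes 1/4.
Martin is living and takes 1/4.
Diana predeceased; the 1/2 allotted to Diana's branch passes to Diana's issue by representation.
The 1/2 is divided into 3 equal shares of 1/6 among George, Isaac, Charles.
George is living and takes 1/6.
Isaac predeceased; the 1/6 allotted to Isaac's branch passes to Isaac's issue by representation.
The 1/6 is divided into 2 equal shares of 1/12 among Albert, Edmund.
Albert is living and takes 1/12.
Edmund is living and takes 1/12.
Charles is living and takes 1/6.

Albert 1/12; Charles 1/6; Edmund 1/12; George 1/6; Martin 1/4; Rose 1/4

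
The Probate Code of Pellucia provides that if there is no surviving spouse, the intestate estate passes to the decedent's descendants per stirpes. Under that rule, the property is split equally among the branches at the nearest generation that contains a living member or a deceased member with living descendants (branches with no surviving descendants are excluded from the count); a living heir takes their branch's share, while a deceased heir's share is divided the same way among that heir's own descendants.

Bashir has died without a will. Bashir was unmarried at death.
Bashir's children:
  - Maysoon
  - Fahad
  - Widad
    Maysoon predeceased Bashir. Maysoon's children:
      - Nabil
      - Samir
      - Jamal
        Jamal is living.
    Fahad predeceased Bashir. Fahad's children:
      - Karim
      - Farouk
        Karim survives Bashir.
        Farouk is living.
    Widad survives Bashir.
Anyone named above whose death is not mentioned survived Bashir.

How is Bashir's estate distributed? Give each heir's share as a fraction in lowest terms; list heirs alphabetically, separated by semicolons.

Farouk 1/6; Jamal 1/9; Karim 1/6; Nabil 1/9; Samir 1/9; Widad 1/3

There is no surviving spouse, so the entire estate passes to Bashir's descendants per stirpes.
The estate is divided into 3 equal shares of 1/3 among Maysoon, Fahad, Widad.
Maysoon predeceased; the 1/3 allotted to Maysoon's branch passes to Maysoon's issue by representation.
The 1/3 is divided into 3 equal shares of 1/9 among Nabil, Samir, Jamal.
Nabil is living and takes 1/9.
Samir is living and takes 1/9.
Jamal is living and takes 1/9.
Fahad predeceased; the 1/3 allotted to Fahad's branch passes to Fahad's issue by representation.
The 1/3 is divided into 2 equal shares of 1/6 among Karim, Farouk.
Karim is living and takes 1/6.
Farouk is living and takes 1/6.
Widad is living and takes 1/3.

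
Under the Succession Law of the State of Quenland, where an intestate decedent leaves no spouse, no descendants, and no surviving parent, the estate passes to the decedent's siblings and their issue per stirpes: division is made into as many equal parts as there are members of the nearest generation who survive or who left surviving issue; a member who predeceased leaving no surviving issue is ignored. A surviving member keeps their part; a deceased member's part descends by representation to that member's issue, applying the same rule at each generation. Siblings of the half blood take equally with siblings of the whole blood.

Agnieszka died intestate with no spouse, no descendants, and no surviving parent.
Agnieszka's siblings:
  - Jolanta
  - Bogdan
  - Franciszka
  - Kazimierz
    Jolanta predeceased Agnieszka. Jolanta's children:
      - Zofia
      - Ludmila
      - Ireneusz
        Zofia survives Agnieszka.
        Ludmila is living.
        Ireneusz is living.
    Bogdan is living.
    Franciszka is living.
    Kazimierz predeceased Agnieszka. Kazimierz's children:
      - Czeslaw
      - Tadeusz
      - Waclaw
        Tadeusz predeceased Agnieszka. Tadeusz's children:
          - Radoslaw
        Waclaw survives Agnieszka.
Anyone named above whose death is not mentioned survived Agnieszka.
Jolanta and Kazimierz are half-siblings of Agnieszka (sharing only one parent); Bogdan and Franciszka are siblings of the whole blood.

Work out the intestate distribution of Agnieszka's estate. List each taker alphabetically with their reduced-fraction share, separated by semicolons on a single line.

No spouse, descendants, or parent survives, so the estate passes to Agnieszka's siblings per stirpes.
Half-blood and whole-blood siblings take equally under the stated rule.
The estate is divided into 4 equal shares of 1/4 among Jolanta, Bogdan, Franciszka, Kazimierz.
Jolanta predeceased; the 1/4 allotted to Jolanta's branch passes to Jolanta's issue by representation.
The 1/4 is divided into 3 equal shares of 1/12 among Zofia, Ludmila, Ireneusz.
Zofia is living and takes 1/12.
Ludmila is living and takes 1/12.
Ireneusz is living and takes 1/12.
Bogdan is living and takes 1/4.
Franciszka is living and takes 1/4.
Kazimierz predeceased; the 1/4 allotted to Kazimierz's branch passes to Kazimierz's issue by representation.
The 1/4 is divided into 3 equal shares of 1/12 among Czeslaw, Tadeusz, Waclaw.
Czeslaw is living and takes 1/12.
Tadeusz predeceased; the 1/12 allotted to Tadeusz's branch passes to Tadeusz's issue by representation.
Radoslaw is the sole taker at this level and receives the full 1/12.
Waclaw is living and takes 1/12.

Bogdan 1/4; Czeslaw 1/12; Franciszka 1/4; Ireneusz 1/12; Ludmila 1/12; Radoslaw 1/12; Waclaw 1/12; Zofia 1/12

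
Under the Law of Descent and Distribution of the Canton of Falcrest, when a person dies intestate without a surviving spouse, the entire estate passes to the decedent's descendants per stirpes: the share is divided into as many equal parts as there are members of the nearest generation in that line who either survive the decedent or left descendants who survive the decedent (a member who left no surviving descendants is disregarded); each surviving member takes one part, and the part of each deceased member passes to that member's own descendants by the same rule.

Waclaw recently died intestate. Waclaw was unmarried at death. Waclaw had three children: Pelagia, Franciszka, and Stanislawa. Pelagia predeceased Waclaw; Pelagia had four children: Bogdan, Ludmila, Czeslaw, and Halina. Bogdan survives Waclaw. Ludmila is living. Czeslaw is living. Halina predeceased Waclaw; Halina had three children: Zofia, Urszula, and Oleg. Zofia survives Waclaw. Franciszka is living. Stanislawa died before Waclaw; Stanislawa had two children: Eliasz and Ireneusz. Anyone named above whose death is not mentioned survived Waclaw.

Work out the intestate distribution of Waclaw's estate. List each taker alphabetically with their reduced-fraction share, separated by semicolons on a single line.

Bogdan 1/12; Czeslaw 1/12; Eliasz 1/6; Franciszka 1/3; Ireneusz 1/6; Ludmila 1/12; Oleg 1/36; Urszula 1/36; Zofia 1/36

There is no surviving spouse, so the entire estate passes to Waclaw's descendants per stirpes.
The estate is divided into 3 equal shares of 1/3 among Pelagia, Franciszka, Stanislawa.
Pelagia predeceased; the 1/3 allotted to Pelagia's branch passes to Pelagia's issue by representation.
The 1/3 is divided into 4 equal shares of 1/12 among Bogdan, Ludmila, Czeslaw, Halina.
Bogdan is living and takes 1/12.
Ludmila is living and takes 1/12.
Czeslaw is living and takes 1/12.
Halina predeceased; the 1/12 allotted to Halina's branch passes to Halina's issue by representation.
The 1/12 is divided into 3 equal shares of 1/36 among Zofia, Urszula, Oleg.
Zofia is living and takes 1/36.
Urszula is living and takes 1/36.
Oleg is living and takes 1/36.
Franciszka is living and takes 1/3.
Stanislawa predeceased; the 1/3 allotted to Stanislawa's branch passes to Stanislawa's issue by representation.
The 1/3 is divided into 2 equal shares of 1/6 among Eliasz, Ireneusz.
Eliasz is living and takes 1/6.
Ireneusz is living and takes 1/6.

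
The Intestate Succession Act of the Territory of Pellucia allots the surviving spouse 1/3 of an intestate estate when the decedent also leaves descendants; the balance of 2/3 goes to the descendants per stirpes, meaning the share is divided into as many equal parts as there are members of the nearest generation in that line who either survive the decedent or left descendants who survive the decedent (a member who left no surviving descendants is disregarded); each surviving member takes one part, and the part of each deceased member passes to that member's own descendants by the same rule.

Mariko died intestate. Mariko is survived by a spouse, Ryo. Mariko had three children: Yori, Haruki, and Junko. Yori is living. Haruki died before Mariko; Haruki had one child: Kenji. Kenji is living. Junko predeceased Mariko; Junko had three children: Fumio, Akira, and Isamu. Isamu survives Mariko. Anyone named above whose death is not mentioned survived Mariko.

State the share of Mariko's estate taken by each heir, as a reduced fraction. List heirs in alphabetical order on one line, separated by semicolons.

Akira 2/27; Fumio 2/27; Isamu 2/27; Kenji 2/9; Ryo 1/3; Yori 2/9

Ryo, as surviving spouse, takes 1/3.
The remaining 2/3 passes to Mariko's descendants per stirpes.
The 2/3 is divided into 3 equal shares of 2/9 among Yori, Haruki, Junko.
Yori is living and takes 2/9.
Haruki predeceased; the 2/9 allotted to Haruki's branch passes to Haruki's issue by representation.
Kenji is the sole taker at this level and receives the full 2/9.
Junko predeceased; the 2/9 allotted to Junko's branch passes to Junko's issue by representation.
The 2/9 is divided into 3 equal shares of 2/27 among Fumio, Akira, Isamu.
Fumio is living and takes 2/27.
Akira is living and takes 2/27.
Isamu is living and takes 2/27.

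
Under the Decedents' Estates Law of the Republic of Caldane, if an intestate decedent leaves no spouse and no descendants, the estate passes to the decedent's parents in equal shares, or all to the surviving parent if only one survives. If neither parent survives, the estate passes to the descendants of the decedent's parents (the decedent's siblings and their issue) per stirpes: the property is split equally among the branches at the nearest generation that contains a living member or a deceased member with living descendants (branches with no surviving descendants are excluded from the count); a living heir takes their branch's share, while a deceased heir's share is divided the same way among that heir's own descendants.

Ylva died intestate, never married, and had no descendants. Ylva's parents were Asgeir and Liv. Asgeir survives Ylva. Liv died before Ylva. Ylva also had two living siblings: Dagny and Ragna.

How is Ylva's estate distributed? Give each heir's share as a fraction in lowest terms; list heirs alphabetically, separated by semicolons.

Asgeir 1

Only one parent, Asgeir, survives, so Asgeir takes the entire estate. The siblings take nothing because a surviving parent has priority.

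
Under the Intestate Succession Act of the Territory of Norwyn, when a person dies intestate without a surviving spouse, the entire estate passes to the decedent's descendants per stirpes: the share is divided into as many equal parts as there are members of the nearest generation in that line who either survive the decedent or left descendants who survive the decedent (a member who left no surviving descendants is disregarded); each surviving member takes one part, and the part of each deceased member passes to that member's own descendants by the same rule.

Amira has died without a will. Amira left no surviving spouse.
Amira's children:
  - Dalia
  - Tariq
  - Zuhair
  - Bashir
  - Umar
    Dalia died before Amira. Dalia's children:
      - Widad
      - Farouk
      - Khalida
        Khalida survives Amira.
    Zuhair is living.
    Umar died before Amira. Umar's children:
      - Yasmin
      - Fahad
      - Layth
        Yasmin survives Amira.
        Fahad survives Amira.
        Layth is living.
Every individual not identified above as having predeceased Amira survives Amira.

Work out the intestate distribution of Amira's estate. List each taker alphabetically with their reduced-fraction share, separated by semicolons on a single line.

There is no surviving spouse, so the entire estate passes to Amira's descendants per stirpes.
The estate is divided into 5 equal shares of 1/5 among Dalia, Tariq, Zuhair, Bashir, Umar.
Dalia predeceased; the 1/5 allotted to Dalia's branch passes to Dalia's issue by representation.
The 1/5 is divided into 3 equal shares of 1/15 among Widad, Farouk, Khalida.
Widad is living and takes 1/15.
Farouk is living and takes 1/15.
Khalida is living and takes 1/15.
Tariq is living and takes 1/5.
Zuhair is living and takes 1/5.
Bashir is living and takes 1/5.
Umar predeceased; the 1/5 allotted to Umar's branch passes to Umar's issue by representation.
The 1/5 is divided into 3 equal shares of 1/15 among Yasmin, Fahad, Layth.
Yasmin is living and takes 1/15.
Fahad is living and takes 1/15.
Layth is living and takes 1/15.

Bashir 1/5; Fahad 1/15; Farouk 1/15; Khalida 1/15; Layth 1/15; Tariq 1/5; Widad 1/15; Yasmin 1/15; Zuhair 1/5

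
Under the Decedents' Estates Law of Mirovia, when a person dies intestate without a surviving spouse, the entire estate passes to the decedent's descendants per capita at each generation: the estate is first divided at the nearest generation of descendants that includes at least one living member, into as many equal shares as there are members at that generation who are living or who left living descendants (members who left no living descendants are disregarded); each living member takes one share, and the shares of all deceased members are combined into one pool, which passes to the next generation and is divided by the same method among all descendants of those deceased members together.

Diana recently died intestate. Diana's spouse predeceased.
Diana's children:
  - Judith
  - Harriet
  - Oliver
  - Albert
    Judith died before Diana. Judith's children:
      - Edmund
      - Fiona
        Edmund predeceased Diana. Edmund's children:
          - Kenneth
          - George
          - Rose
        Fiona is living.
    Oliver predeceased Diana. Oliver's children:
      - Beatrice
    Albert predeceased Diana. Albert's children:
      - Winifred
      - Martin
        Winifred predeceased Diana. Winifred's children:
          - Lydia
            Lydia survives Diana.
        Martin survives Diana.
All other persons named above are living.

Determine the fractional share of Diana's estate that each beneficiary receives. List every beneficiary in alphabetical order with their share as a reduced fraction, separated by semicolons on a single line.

There is no surviving spouse, so the entire estate passes to Diana's descendants per capita at each generation.
At generation 1 (Judith, Harriet, Oliver, Albert) there are 4 shares of (1)/4 = 1/4 each.
Living: Harriet — each takes 1/4.
Deceased: Judith, Oliver, and Albert. Their combined 3/4 is pooled and carried to generation 2.
At generation 2 (Edmund, Fiona, Beatrice, Winifred, Martin) there are 5 shares of (3/4)/5 = 3/20 each.
Living: Fiona, Beatrice, and Martin — each takes 3/20.
Deceased: Edmund and Winifred. Their combined 3/10 is pooled and carried to generation 3.
At generation 3 (Kenneth, George, Rose, Lydia) there are 4 shares of (3/10)/4 = 3/40 each.
Living: Kenneth, George, Rose, and Lydia — each takes 3/40.

Beatrice 3/20; Fiona 3/20; George 3/40; Harriet 1/4; Kenneth 3/40; Lydia 3/40; Martin 3/20; Rose 3/40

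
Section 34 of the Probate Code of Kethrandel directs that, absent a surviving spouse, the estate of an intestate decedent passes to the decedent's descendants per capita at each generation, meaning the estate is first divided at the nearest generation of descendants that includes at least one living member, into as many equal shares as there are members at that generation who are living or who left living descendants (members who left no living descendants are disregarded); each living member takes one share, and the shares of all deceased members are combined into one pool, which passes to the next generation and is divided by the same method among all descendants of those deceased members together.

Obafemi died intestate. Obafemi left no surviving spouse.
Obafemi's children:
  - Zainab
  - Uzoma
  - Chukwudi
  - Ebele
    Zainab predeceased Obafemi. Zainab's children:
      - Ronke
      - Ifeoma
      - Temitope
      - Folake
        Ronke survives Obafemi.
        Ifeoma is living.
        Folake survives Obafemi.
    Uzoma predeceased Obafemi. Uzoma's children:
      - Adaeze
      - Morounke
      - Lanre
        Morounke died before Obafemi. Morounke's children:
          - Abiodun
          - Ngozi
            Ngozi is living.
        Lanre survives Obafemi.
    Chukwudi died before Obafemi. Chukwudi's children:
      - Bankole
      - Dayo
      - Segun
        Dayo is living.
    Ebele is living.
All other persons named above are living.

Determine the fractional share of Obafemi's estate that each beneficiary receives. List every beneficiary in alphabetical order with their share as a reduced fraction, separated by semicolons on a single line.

Abiodun 3/80; Adaeze 3/40; Bankole 3/40; Dayo 3/40; Ebele 1/4; Folake 3/40; Ifeoma 3/40; Lanre 3/40; Ngozi 3/80; Ronke 3/40; Segun 3/40; Temitope 3/40

There is no surviving spouse, so the entire estate passes to Obafemi's descendants per capita at each generation.
At generation 1 (Zainab, Uzoma, Chukwudi, Ebele) there are 4 shares of (1)/4 = 1/4 each.
Living: Ebele — each takes 1/4.
Deceased: Zainab, Uzoma, and Chukwudi. Their combined 3/4 is pooled and carried to generation 2.
At generation 2 (Ronke, Ifeoma, Temitope, Folake, Adaeze, Morounke, Lanre, Bankole, Dayo, Segun) there are 10 shares of (3/4)/10 = 3/40 each.
Living: Ronke, Ifeoma, Temitope, Folake, Adaeze, Lanre, Bankole, Dayo, and Segun — each takes 3/40.
Deceased: Morounke. That 3/40 share is carried to generation 3.
At generation 3 (Abiodun, Ngozi) there are 2 shares of (3/40)/2 = 3/80 each.
Living: Abiodun and Ngozi — each takes 3/80.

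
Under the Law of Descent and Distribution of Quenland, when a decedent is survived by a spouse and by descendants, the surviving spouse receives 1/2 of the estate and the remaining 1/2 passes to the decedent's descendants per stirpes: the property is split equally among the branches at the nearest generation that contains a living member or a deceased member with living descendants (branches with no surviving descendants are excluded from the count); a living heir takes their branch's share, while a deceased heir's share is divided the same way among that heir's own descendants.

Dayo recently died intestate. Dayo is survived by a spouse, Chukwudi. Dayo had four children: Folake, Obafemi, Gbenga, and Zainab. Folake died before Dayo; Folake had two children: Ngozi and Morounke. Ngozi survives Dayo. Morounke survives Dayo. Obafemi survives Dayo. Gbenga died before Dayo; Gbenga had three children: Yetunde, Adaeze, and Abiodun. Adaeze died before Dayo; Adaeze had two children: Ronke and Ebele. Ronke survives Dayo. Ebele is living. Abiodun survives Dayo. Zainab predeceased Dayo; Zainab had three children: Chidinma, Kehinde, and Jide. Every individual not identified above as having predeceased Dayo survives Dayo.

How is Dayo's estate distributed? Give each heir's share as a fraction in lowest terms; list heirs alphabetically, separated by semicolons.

Abiodun 1/24; Chidinma 1/24; Chukwudi 1/2; Ebele 1/48; Jide 1/24; Kehinde 1/24; Morounke 1/16; Ngozi 1/16; Obafemi 1/8; Ronke 1/48; Yetunde 1/24

Chukwudi, as surviving spouse, takes 1/2.
The remaining 1/2 passes to Dayo's descendants per stirpes.
The 1/2 is divided into 4 equal shares of 1/8 among Folake, Obafemi, Gbenga, Zainab.
Folake predeceased; the 1/8 allotted to Folake's branch passes to Folake's issue by representation.
The 1/8 is divided into 2 equal shares of 1/16 among Ngozi, Morounke.
Ngozi is living and takes 1/16.
Morounke is living and takes 1/16.
Obafemi is living and takes 1/8.
Gbenga predeceased; the 1/8 allotted to Gbenga's branch passes to Gbenga's issue by representation.
The 1/8 is divided into 3 equal shares of 1/24 among Yetunde, Adaeze, Abiodun.
Yetunde is living and takes 1/24.
Adaeze predeceased; the 1/24 allotted to Adaeze's branch passes to Adaeze's issue by representation.
The 1/24 is divided into 2 equal shares of 1/48 among Ronke, Ebele.
Ronke is living and takes 1/48.
Ebele is living and takes 1/48.
Abiodun is living and takes 1/24.
Zainab predeceased; the 1/8 allotted to Zainab's branch passes to Zainab's issue by representation.
The 1/8 is divided into 3 equal shares of 1/24 among Chidinma, Kehinde, Jide.
Chidinma is living and takes 1/24.
Kehinde is living and takes 1/24.
Jide is living and takes 1/24.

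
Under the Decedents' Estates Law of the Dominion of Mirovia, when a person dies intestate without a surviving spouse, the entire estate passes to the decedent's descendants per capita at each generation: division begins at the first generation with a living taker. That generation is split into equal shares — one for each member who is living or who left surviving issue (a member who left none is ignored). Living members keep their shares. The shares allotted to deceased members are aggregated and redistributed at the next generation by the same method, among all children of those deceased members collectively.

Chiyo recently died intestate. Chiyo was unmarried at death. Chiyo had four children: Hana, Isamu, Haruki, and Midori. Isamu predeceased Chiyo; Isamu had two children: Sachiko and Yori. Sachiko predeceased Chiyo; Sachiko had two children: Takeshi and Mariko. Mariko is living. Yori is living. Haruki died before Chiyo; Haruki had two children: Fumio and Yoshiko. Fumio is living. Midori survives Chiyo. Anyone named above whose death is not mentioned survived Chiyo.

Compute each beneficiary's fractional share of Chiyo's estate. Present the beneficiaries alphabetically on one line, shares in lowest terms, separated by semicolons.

Fumio 1/8; Hana 1/4; Mariko 1/16; Midori 1/4; Takeshi 1/16; Yori 1/8; Yoshiko 1/8

There is no surviving spouse, so the entire estate passes to Chiyo's descendants per capita at each generation.
At generation 1 (Hana, Isamu, Haruki, Midori) there are 4 shares of (1)/4 = 1/4 each.
Living: Hana and Midori — each takes 1/4.
Deceased: Isamu and Haruki. Their combined 1/2 is pooled and carried to generation 2.
At generation 2 (Sachiko, Yori, Fumio, Yoshiko) there are 4 shares of (1/2)/4 = 1/8 each.
Living: Yori, Fumio, and Yoshiko — each takes 1/8.
Deceased: Sachiko. That 1/8 share is carried to generation 3.
At generation 3 (Takeshi, Mariko) there are 2 shares of (1/8)/2 = 1/16 each.
Living: Takeshi and Mariko — each takes 1/16.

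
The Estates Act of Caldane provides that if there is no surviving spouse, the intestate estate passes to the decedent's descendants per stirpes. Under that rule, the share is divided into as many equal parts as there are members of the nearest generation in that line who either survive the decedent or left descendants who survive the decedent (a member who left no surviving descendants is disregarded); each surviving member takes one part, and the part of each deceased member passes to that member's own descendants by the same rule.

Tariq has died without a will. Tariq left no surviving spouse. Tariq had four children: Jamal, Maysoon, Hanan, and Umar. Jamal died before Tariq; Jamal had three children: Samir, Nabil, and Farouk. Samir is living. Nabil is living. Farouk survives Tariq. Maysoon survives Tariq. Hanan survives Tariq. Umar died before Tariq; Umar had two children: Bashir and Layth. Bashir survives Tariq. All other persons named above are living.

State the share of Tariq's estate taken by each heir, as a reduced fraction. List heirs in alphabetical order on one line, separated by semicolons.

Bashir 1/8; Farouk 1/12; Hanan 1/4; Layth 1/8; Maysoon 1/4; Nabil 1/12; Samir 1/12

There is no surviving spouse, so the entire estate passes to Tariq's descendants per stirpes.
The estate is divided into 4 equal shares of 1/4 among Jamal, Maysoon, Hanan, Umar.
Jamal predeceased; the 1/4 allotted to Jamal's branch passes to Jamal's issue by representation.
The 1/4 is divided into 3 equal shares of 1/12 among Samir, Nabil, Farouk.
Samir is living and takes 1/12.
Nabil is living and takes 1/12.
Farouk is living and takes 1/12.
Maysoon is living and takes 1/4.
Hanan is living and takes 1/4.
Umar predeceased; the 1/4 allotted to Umar's branch passes to Umar's issue by representation.
The 1/4 is divided into 2 equal shares of 1/8 among Bashir, Layth.
Bashir is living and takes 1/8.
Layth is living and takes 1/8.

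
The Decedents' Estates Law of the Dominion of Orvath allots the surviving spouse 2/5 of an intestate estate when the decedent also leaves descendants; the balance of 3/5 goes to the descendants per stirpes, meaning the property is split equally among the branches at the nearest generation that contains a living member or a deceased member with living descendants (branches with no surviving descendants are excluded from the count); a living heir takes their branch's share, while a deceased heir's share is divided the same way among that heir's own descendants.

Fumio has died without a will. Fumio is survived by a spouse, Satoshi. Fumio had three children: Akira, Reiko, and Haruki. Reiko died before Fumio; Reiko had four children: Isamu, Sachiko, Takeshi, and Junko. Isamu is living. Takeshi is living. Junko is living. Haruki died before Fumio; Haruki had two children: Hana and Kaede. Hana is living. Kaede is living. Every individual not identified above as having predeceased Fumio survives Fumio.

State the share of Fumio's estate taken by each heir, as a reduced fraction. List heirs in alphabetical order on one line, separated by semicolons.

Satoshi, as surviving spouse, takes 2/5.
The remaining 3/5 passes to Fumio's descendants per stirpes.
The 3/5 is divided into 3 equal shares of 1/5 among Akira, Reiko, Haruki.
Akira is living and takes 1/5.
Reiko predeceased; the 1/5 allotted to Reiko's branch passes to Reiko's issue by representation.
The 1/5 is divided into 4 equal shares of 1/20 among Isamu, Sachiko, Takeshi, Junko.
Isamu is living and takes 1/20.
Sachiko is living and takes 1/20.
Takeshi is living and takes 1/20.
Junko is living and takes 1/20.
Haruki predeceased; the 1/5 allotted to Haruki's branch passes to Haruki's issue by representation.
The 1/5 is divided into 2 equal shares of 1/10 among Hana, Kaede.
Hana is living and takes 1/10.
Kaede is living and takes 1/10.

Akira 1/5; Hana 1/10; Isamu 1/20; Junko 1/20; Kaede 1/10; Sachiko 1/20; Satoshi 2/5; Takeshi 1/20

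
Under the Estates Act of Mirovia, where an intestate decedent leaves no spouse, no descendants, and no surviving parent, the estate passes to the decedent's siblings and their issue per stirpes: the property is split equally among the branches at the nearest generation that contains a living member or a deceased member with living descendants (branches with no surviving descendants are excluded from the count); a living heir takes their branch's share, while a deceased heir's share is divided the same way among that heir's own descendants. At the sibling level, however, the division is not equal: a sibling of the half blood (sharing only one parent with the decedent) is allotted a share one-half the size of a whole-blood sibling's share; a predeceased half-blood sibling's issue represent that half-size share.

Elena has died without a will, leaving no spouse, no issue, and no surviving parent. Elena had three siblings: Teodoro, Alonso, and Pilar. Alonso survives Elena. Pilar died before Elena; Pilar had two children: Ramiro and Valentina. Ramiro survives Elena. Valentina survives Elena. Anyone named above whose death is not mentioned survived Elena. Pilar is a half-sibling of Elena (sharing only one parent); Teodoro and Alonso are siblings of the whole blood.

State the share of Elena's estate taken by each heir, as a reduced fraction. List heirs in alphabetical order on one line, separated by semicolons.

No spouse, descendants, or parent survives, so the estate passes to Elena's siblings per stirpes.
Half-blood siblings count for one-half the weight of whole-blood siblings at the initial division.
Dividing 1 in proportion to weights (total weight 5/2): Teodoro (weight 1) → 2/5; Alonso (weight 1) → 2/5; Pilar (weight 1/2) → 1/5.
Teodoro is living and takes 2/5.
Alonso is living and takes 2/5.
Pilar predeceased; the 1/5 allotted to Pilar's branch passes to Pilar's issue by representation.
The 1/5 is divided into 2 equal shares of 1/10 among Ramiro, Valentina.
Ramiro is living and takes 1/10.
Valentina is living and takes 1/10.

Alonso 2/5; Ramiro 1/10; Teodoro 2/5; Valentina 1/10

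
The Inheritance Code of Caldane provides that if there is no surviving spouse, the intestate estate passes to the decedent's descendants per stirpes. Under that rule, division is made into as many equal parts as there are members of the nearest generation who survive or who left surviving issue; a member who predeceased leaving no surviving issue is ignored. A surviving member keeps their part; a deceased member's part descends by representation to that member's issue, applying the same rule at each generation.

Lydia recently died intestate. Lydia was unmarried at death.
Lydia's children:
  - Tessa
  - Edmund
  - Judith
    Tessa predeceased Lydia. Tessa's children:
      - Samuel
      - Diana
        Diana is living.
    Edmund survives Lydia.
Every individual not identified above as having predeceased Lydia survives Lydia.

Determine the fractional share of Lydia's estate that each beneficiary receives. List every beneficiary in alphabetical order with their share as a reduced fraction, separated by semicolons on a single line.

There is no surviving spouse, so the entire estate passes to Lydia's descendants per stirpes.
The estate is divided into 3 equal shares of 1/3 among Tessa, Edmund, Judith.
Tessa predeceased; the 1/3 allotted to Tessa's branch passes to Tessa's issue by representation.
The 1/3 is divided into 2 equal shares of 1/6 among Samuel, Diana.
Samuel is living and takes 1/6.
Diana is living and takes 1/6.
Edmund is living and takes 1/3.
Judith is living and takes 1/3.

Diana 1/6; Edmund 1/3; Judith 1/3; Samuel 1/6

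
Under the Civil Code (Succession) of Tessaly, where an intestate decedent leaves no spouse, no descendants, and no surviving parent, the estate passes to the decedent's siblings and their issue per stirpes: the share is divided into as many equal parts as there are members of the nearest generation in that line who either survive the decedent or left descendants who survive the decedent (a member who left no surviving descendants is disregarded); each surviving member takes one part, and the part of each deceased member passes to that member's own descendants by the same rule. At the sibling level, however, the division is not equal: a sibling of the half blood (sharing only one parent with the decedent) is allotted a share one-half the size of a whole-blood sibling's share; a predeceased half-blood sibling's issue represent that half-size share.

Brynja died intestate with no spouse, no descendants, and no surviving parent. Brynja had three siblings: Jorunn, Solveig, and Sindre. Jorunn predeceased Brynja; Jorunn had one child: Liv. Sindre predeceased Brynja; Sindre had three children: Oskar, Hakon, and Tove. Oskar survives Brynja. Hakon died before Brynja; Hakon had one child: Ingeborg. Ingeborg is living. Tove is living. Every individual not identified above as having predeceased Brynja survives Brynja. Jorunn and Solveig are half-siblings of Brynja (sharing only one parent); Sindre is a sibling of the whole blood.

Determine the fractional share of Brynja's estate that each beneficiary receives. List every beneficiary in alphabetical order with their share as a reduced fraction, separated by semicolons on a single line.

No spouse, descendants, or parent survives, so the estate passes to Brynja's siblings per stirpes.
Half-blood siblings count for one-half the weight of whole-blood siblings at the initial division.
Dividing 1 in proportion to weights (total weight 2): Jorunn (weight 1/2) → 1/4; Solveig (weight 1/2) → 1/4; Sindre (weight 1) → 1/2.
Jorunn predeceased; the 1/4 allotted to Jorunn's branch passes to Jorunn's issue by representation.
Liv is the sole taker at this level and receives the full 1/4.
Solveig is living and takes 1/4.
Sindre predeceased; the 1/2 allotted to Sindre's branch passes to Sindre's issue by representation.
The 1/2 is divided into 3 equal shares of 1/6 among Oskar, Hakon, Tove.
Oskar is living and takes 1/6.
Hakon predeceased; the 1/6 allotted to Hakon's branch passes to Hakon's issue by representation.
Ingeborg is the sole taker at this level and receives the full 1/6.
Tove is living and takes 1/6.

Ingeborg 1/6; Liv 1/4; Oskar 1/6; Solveig 1/4; Tove 1/6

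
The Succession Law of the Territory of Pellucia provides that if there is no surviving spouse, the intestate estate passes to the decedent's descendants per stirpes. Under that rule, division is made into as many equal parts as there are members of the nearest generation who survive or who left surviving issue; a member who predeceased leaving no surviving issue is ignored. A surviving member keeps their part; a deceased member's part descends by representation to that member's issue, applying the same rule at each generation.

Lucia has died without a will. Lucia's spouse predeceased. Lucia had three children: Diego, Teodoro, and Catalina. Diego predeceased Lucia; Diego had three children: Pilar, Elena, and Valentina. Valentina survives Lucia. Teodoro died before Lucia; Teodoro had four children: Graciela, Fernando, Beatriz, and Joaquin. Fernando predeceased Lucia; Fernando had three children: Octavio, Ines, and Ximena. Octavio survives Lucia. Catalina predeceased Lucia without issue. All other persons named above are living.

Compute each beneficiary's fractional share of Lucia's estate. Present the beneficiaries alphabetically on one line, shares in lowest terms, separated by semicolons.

There is no surviving spouse, so the entire estate passes to Lucia's descendants per stirpes.
Catalina left no surviving issue, so that branch lapses and is disregarded.
The estate is divided into 2 equal shares of 1/2 among Diego, Teodoro.
Diego predeceased; the 1/2 allotted to Diego's branch passes to Diego's issue by representation.
The 1/2 is divided into 3 equal shares of 1/6 among Pilar, Elena, Valentina.
Pilar is living and takes 1/6.
Elena is living and takes 1/6.
Valentina is living and takes 1/6.
Teodoro predeceased; the 1/2 allotted to Teodoro's branch passes to Teodoro's issue by representation.
The 1/2 is divided into 4 equal shares of 1/8 among Graciela, Fernando, Beatriz, Joaquin.
Graciela is living and takes 1/8.
Fernando predeceased; the 1/8 allotted to Fernando's branch passes to Fernando's issue by representation.
The 1/8 is divided into 3 equal shares of 1/24 among Octavio, Ines, Ximena.
Octavio is living and takes 1/24.
Ines is living and takes 1/24.
Ximena is living and takes 1/24.
Beatriz is living and takes 1/8.
Joaquin is living and takes 1/8.

Beatriz 1/8; Elena 1/6; Graciela 1/8; Ines 1/24; Joaquin 1/8; Octavio 1/24; Pilar 1/6; Valentina 1/6; Ximena 1/24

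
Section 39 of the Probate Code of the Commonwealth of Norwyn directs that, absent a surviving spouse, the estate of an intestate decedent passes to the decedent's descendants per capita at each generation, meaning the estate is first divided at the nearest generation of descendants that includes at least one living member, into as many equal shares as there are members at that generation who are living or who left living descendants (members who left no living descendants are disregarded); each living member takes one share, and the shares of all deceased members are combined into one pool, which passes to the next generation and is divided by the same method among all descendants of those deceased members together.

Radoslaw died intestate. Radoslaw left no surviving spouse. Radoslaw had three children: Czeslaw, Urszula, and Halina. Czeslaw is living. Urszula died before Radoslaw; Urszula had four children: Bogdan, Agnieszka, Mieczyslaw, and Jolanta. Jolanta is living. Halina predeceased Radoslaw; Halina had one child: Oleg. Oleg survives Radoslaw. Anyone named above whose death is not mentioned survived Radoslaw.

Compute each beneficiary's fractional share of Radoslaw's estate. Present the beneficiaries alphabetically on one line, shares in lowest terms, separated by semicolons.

Agnieszka 2/15; Bogdan 2/15; Czeslaw 1/3; Jolanta 2/15; Mieczyslaw 2/15; Oleg 2/15

There is no surviving spouse, so the entire estate passes to Radoslaw's descendants per capita at each generation.
At generation 1 (Czeslaw, Urszula, Halina) there are 3 shares of (1)/3 = 1/3 each.
Living: Czeslaw — each takes 1/3.
Deceased: Urszula and Halina. Their combined 2/3 is pooled and carried to generation 2.
At generation 2 (Bogdan, Agnieszka, Mieczyslaw, Jolanta, Oleg) there are 5 shares of (2/3)/5 = 2/15 each.
Living: Bogdan, Agnieszka, Mieczyslaw, Jolanta, and Oleg — each takes 2/15.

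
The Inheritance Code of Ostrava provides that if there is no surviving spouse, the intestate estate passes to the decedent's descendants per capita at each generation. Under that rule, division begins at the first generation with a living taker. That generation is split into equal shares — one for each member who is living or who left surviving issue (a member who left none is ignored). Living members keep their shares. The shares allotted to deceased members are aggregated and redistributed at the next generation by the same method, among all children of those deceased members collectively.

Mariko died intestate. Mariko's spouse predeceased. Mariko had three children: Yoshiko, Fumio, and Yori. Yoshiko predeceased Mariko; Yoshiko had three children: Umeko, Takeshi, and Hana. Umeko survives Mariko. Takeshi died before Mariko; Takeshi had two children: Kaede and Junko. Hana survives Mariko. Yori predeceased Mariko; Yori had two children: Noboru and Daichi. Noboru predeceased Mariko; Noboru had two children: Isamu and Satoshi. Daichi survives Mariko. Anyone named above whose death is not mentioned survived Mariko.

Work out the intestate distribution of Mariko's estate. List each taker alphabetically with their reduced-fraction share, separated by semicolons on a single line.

Daichi 2/15; Fumio 1/3; Hana 2/15; Isamu 1/15; Junko 1/15; Kaede 1/15; Satoshi 1/15; Umeko 2/15

There is no surviving spouse, so the entire estate passes to Mariko's descendants per capita at each generation.
At generation 1 (Yoshiko, Fumio, Yori) there are 3 shares of (1)/3 = 1/3 each.
Living: Fumio — each takes 1/3.
Deceased: Yoshiko and Yori. Their combined 2/3 is pooled and carried to generation 2.
At generation 2 (Umeko, Takeshi, Hana, Noboru, Daichi) there are 5 shares of (2/3)/5 = 2/15 each.
Living: Umeko, Hana, and Daichi — each takes 2/15.
Deceased: Takeshi and Noboru. Their combined 4/15 is pooled and carried to generation 3.
At generation 3 (Kaede, Junko, Isamu, Satoshi) there are 4 shares of (4/15)/4 = 1/15 each.
Living: Kaede, Junko, Isamu, and Satoshi — each takes 1/15.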